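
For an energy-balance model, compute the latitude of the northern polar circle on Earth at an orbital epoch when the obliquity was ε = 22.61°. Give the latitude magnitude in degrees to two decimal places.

67.39°

The polar circle is the lowest latitude that experiences at least one full rotation of continuous daylight at the northern-summer solstice; it lies at |ϕ| = 90° − ε = 90° − 22.61° = 67.39°.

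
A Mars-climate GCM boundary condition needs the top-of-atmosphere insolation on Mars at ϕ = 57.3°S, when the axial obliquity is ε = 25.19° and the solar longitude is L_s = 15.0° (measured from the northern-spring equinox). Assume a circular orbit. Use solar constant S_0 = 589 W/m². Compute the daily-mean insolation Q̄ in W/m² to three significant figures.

Q̄ ≈ 74.9 W/m²

Solar declination: sin δ = sin ε · sin L_s = sin 25.19° × sin 15.0° = 0.11016, so δ = +6.324°.
cos h₀ = −tan(-57.3°) tan(+6.324°) = 0.1726, h₀ = 1.3973 rad.
Bracket: h₀ sin ϕ sin δ + cos ϕ cos δ sin h₀ = 1.3973×-0.84151×0.11016 + 0.54024×0.99391×0.98498 = -0.129531 + 0.528885 = 0.399354.
Q̄ = (S_0/π) × [bracket] = (589/π) × 0.399354 = 74.87 W/m².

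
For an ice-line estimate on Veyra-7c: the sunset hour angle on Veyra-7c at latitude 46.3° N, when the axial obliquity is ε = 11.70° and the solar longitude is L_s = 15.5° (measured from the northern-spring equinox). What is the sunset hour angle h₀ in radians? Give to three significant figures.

Solar declination: sin δ = sin ε · sin L_s = sin 11.70° × sin 15.5° = 0.05419, so δ = +3.107°.
cos h₀ = −tan ϕ · tan δ = −tan(+46.3°) × tan(+3.107°) = -0.0568, so h₀ = 1.6276 rad = 93.26°.

h₀ = 1.63 rad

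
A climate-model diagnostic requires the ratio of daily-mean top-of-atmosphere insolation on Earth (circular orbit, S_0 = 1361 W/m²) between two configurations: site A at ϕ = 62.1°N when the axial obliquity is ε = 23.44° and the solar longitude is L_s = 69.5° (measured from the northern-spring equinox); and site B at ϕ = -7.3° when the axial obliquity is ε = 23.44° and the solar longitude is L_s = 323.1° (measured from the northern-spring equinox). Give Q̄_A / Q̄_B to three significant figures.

— Configuration A (ϕ=+62.1°):
Solar declination: sin δ = sin ε · sin L_s = sin 23.44° × sin 69.5° = 0.37260, so δ = +21.876°.
cos h₀ = −tan(+62.1°) tan(+21.876°) = -0.7583, h₀ = 2.4315 rad.
Bracket: h₀ sin ϕ sin δ + cos ϕ cos δ sin h₀ = 2.4315×0.88377×0.37260 + 0.46793×0.92799×0.65188 = 0.800675 + 0.283069 = 1.083744.
Q̄ = (S_0/π) × [bracket] = (1361/π) × 1.083744 = 469.50 W/m².
— Configuration B (ϕ=-7.3°):
Solar declination: sin δ = sin ε · sin L_s = sin 23.44° × sin 323.1° = -0.23884, so δ = -13.818°.
cos h₀ = −tan(-7.3°) tan(-13.818°) = -0.0315, h₀ = 1.6023 rad.
Bracket: h₀ sin ϕ sin δ + cos ϕ cos δ sin h₀ = 1.6023×-0.12706×-0.23884 + 0.99189×0.97106×0.99950 = 0.048625 + 0.962703 = 1.011328.
Q̄ = (S_0/π) × [bracket] = (1361/π) × 1.011328 = 438.13 W/m².
Ratio Q̄_A / Q̄_B = 469.50 / 438.13 = 1.072.

Q̄_A / Q̄_B ≈ 1.07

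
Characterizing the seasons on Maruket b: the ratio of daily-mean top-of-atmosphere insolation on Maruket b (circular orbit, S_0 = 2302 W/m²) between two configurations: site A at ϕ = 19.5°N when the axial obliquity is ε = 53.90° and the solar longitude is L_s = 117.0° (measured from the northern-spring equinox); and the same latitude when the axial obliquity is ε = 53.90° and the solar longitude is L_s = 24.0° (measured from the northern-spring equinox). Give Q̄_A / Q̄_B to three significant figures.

— Configuration A (ϕ=+19.5°):
Solar declination: sin δ = sin ε · sin L_s = sin 53.90° × sin 117.0° = 0.71992, so δ = +46.048°.
cos h₀ = −tan(+19.5°) tan(+46.048°) = -0.3673, h₀ = 1.9469 rad.
Bracket: h₀ sin ϕ sin δ + cos ϕ cos δ sin h₀ = 1.9469×0.33381×0.71992 + 0.94264×0.69405×0.93010 = 0.467872 + 0.608508 = 1.076380.
Q̄ = (S_0/π) × [bracket] = (2302/π) × 1.076380 = 788.72 W/m².
— Configuration B (ϕ=+19.5°):
Solar declination: sin δ = sin ε · sin L_s = sin 53.90° × sin 24.0° = 0.32864, so δ = +19.186°.
cos h₀ = −tan(+19.5°) tan(+19.186°) = -0.1232, h₀ = 1.6943 rad.
Bracket: h₀ sin ϕ sin δ + cos ϕ cos δ sin h₀ = 1.6943×0.33381×0.32864 + 0.94264×0.94446×0.99238 = 0.185870 + 0.883502 = 1.069372.
Q̄ = (S_0/π) × [bracket] = (2302/π) × 1.069372 = 783.58 W/m².
Ratio Q̄_A / Q̄_B = 788.72 / 783.58 = 1.007.

Q̄_A / Q̄_B ≈ 1.01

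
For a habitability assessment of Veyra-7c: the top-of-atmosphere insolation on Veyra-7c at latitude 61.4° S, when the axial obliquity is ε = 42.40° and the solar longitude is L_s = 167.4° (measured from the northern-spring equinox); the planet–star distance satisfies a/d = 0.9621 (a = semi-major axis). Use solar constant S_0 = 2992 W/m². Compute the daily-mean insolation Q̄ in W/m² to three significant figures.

Q̄ ≈ 254 W/m²

Solar declination: sin δ = sin ε · sin L_s = sin 42.40° × sin 167.4° = 0.14709, so δ = +8.459°.
cos h₀ = −tan(-61.4°) tan(+8.459°) = 0.2728, h₀ = 1.2945 rad.
Bracket: h₀ sin ϕ sin δ + cos ϕ cos δ sin h₀ = 1.2945×-0.87798×0.14709 + 0.47869×0.98912×0.96208 = -0.167174 + 0.455527 = 0.288353.
Inverse-square distance factor (a/d)² = 0.9621² = 0.925636.
Q̄ = (S_0/π) × 0.925636 × [bracket] = (2992/π) × 0.925636 × 0.288353 = 254.2 W/m².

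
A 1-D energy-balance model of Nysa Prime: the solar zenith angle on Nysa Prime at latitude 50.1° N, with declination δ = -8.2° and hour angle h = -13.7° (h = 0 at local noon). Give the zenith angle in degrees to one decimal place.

cos θ_z = sin φ sin δ + cos φ cos δ cos h = -0.109420 + 0.616828 = 0.507408.
θ_z = arccos(0.507408) = 59.5°.

θ_z = 59.5°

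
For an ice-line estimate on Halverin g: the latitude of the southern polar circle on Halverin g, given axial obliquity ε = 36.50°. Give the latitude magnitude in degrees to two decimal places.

The polar circle is the lowest latitude that experiences at least one full rotation of continuous darkness at the northern-summer solstice; it lies at |φ| = 90° − ε = 90° − 36.50° = 53.50°.

53.50°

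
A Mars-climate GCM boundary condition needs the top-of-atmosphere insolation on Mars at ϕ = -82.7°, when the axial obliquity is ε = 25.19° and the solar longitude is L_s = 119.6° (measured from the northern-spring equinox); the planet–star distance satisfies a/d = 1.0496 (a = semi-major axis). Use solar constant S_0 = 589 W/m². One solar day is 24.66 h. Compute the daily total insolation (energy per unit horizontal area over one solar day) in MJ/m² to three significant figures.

Solar declination: sin δ = sin ε · sin L_s = sin 25.19° × sin 119.6° = 0.37008, so δ = +21.720°.
cos h₀ = −tan(-82.7°) tan(+21.720°) = 3.1097 ≥ 1 ⇒ polar night, h₀ = 0 and Q̄ = 0.
Inverse-square distance factor (a/d)² = 1.0496² = 1.101660.
Daily total = Q̄ × 24.66 h × 3600 s/h = 0.00 MJ/m².

0.00 MJ/m²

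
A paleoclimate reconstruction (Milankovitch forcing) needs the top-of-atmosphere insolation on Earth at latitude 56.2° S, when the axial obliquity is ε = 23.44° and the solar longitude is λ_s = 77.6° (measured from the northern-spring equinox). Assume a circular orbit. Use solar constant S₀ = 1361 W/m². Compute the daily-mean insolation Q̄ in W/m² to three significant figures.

Solar declination: sin δ = sin ε · sin λ_s = sin 23.44° × sin 77.6° = 0.38851, so δ = +22.862°.
cos H₀ = −tan(-56.2°) tan(+22.862°) = 0.6298, H₀ = 0.8895 rad.
Bracket: H₀ sin φ sin δ + cos φ cos δ sin H₀ = 0.8895×-0.83098×0.38851 + 0.55630×0.92144×0.77674 = -0.287170 + 0.398155 = 0.110985.
Q̄ = (S₀/π) × [bracket] = (1361/π) × 0.110985 = 48.08 W/m².

Q̄ ≈ 48.1 W/m²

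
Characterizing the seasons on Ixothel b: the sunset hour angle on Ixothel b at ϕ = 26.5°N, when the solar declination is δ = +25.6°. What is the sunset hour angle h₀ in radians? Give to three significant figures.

cos h₀ = −tan ϕ · tan δ = −tan(+26.5°) × tan(+25.600°) = -0.2389, so h₀ = 1.8120 rad = 103.82°.

h₀ = 1.81 rad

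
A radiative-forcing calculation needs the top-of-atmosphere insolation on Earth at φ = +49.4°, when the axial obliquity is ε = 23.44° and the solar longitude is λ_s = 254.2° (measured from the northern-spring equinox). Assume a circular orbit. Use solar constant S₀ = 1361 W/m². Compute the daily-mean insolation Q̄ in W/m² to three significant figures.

Solar declination: sin δ = sin ε · sin λ_s = sin 23.44° × sin 254.2° = -0.38276, so δ = -22.505°.
cos H₀ = −tan(+49.4°) tan(-22.505°) = 0.4834, H₀ = 1.0663 rad.
Bracket: H₀ sin φ sin δ + cos φ cos δ sin H₀ = 1.0663×0.75927×-0.38276 + 0.65077×0.92385×0.87541 = -0.309886 + 0.526309 = 0.216423.
Q̄ = (S₀/π) × [bracket] = (1361/π) × 0.216423 = 93.76 W/m².

Q̄ ≈ 93.8 W/m²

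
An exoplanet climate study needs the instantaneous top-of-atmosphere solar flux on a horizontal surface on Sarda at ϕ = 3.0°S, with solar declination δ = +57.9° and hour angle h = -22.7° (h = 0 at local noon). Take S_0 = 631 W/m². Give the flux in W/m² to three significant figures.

281 W/m²

cos θ_z = sin ϕ sin δ + cos ϕ cos δ cos h = -0.044335 + 0.489564 = 0.445229.
Flux = S_0 · cos θ_z = 631 × 0.445229 = 280.9 W/m².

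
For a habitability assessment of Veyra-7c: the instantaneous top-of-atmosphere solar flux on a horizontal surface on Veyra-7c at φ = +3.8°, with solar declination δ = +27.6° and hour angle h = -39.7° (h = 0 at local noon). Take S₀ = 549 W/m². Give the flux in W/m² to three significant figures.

390 W/m²

cos θ_z = sin φ sin δ + cos φ cos δ cos h = 0.030704 + 0.680346 = 0.711050.
Flux = S₀ · cos θ_z = 549 × 0.711050 = 390.4 W/m².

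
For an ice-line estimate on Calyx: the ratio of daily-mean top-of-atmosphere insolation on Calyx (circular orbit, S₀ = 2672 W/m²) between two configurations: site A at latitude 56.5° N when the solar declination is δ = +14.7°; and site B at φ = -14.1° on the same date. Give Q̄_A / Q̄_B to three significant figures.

— Configuration A (φ=+56.5°):
cos H₀ = −tan(+56.5°) tan(+14.700°) = -0.3964, H₀ = 1.9783 rad.
Bracket: H₀ sin φ sin δ + cos φ cos δ sin H₀ = 1.9783×0.83389×0.25376 + 0.55194×0.96727×0.91810 = 0.418624 + 0.490151 = 0.908775.
Q̄ = (S₀/π) × [bracket] = (2672/π) × 0.908775 = 772.93 W/m².
— Configuration B (φ=-14.1°):
cos H₀ = −tan(-14.1°) tan(+14.700°) = 0.0659, H₀ = 1.5049 rad.
Bracket: H₀ sin φ sin δ + cos φ cos δ sin H₀ = 1.5049×-0.24362×0.25376 + 0.96987×0.96727×0.99783 = -0.093034 + 0.936090 = 0.843056.
Q̄ = (S₀/π) × [bracket] = (2672/π) × 0.843056 = 717.04 W/m².
Ratio Q̄_A / Q̄_B = 772.93 / 717.04 = 1.078.

Q̄_A / Q̄_B ≈ 1.08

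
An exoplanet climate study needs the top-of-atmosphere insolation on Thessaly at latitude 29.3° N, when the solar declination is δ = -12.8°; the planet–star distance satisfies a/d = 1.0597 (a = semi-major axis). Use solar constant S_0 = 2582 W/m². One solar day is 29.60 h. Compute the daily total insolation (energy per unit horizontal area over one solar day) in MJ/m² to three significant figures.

cos h₀ = −tan(+29.3°) tan(-12.800°) = 0.1275, h₀ = 1.4430 rad.
Bracket: h₀ sin ϕ sin δ + cos ϕ cos δ sin h₀ = 1.4430×0.48938×-0.22155 + 0.87207×0.97515×0.99184 = -0.156453 + 0.843460 = 0.687007.
Inverse-square distance factor (a/d)² = 1.0597² = 1.122964.
Q̄ = (S_0/π) × 1.122964 × [bracket] = (2582/π) × 1.122964 × 0.687007 = 634.06 W/m².
Daily total = Q̄ × 29.60 h × 3600 s/h = 634.06 × 29.60 × 3600 / 10⁶ = 67.57 MJ/m².

67.6 MJ/m²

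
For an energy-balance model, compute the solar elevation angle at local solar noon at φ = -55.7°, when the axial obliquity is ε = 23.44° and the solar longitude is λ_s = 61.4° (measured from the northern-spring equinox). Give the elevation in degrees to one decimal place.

13.9°

Solar declination: sin δ = sin ε · sin λ_s = sin 23.44° × sin 61.4° = 0.34925, so δ = +20.442°.
At local noon the hour angle is zero, so the zenith angle equals |φ − δ| = |-55.7° − (+20.442°)| = 76.142°.
Elevation = 90° − 76.142° = 13.9°.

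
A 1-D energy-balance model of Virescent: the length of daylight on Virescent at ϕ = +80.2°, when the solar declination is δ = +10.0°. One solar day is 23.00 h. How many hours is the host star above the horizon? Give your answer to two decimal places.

Sunrise equation: cos h₀ = −tan ϕ · tan δ = -1.0208 ≤ −1, so the host star never sets (polar day) and h₀ = π.
Daylight = 2h₀/(2π) × 23.00 h = (3.1416/π) × 23.00 = 23.00 h.

23.00 h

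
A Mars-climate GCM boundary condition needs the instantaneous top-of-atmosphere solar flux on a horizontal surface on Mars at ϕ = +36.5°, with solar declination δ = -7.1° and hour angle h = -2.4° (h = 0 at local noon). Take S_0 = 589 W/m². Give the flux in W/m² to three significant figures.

cos θ_z = sin ϕ sin δ + cos ϕ cos δ cos h = -0.073521 + 0.796993 = 0.723472.
Flux = S_0 · cos θ_z = 589 × 0.723472 = 426.1 W/m².

426 W/m²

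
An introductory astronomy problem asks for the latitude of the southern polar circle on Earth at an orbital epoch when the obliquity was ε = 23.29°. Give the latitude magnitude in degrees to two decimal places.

66.71°

The polar circle is the lowest latitude that experiences at least one full rotation of continuous darkness at the northern-summer solstice; it lies at |ϕ| = 90° − ε = 90° − 23.29° = 66.71°.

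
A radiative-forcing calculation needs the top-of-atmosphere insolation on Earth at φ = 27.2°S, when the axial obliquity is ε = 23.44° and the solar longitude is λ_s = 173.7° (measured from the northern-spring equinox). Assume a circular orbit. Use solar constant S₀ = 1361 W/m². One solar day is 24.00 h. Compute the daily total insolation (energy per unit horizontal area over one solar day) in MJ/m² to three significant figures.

32.1 MJ/m²

Solar declination: sin δ = sin ε · sin λ_s = sin 23.44° × sin 173.7° = 0.04365, so δ = +2.502°.
cos H₀ = −tan(-27.2°) tan(+2.502°) = 0.0225, H₀ = 1.5483 rad.
Bracket: H₀ sin φ sin δ + cos φ cos δ sin H₀ = 1.5483×-0.45710×0.04365 + 0.88942×0.99905×0.99975 = -0.030892 + 0.888353 = 0.857461.
Q̄ = (S₀/π) × [bracket] = (1361/π) × 0.857461 = 371.47 W/m².
Daily total = Q̄ × 24.00 h × 3600 s/h = 371.47 × 24.00 × 3600 / 10⁶ = 32.10 MJ/m².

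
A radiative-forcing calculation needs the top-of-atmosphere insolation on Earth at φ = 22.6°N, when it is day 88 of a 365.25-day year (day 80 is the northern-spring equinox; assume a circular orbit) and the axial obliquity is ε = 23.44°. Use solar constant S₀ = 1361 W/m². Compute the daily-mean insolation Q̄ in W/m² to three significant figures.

Q̄ ≈ 414 W/m²

Solar longitude: λ_s = 360° × (88 − 80)/365.25 = 7.885°.
sin δ = sin 23.44° × sin 7.885° = 0.05457, so δ = +3.128°.
cos H₀ = −tan(+22.6°) tan(+3.128°) = -0.0227, H₀ = 1.5935 rad.
Bracket: H₀ sin φ sin δ + cos φ cos δ sin H₀ = 1.5935×0.38430×0.05457 + 0.92321×0.99851×0.99974 = 0.033418 + 0.921595 = 0.955013.
Q̄ = (S₀/π) × [bracket] = (1361/π) × 0.955013 = 413.7 W/m².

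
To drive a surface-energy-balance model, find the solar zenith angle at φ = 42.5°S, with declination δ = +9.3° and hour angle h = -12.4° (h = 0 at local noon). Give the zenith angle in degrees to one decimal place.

cos θ_z = sin φ sin δ + cos φ cos δ cos h = -0.109178 + 0.710613 = 0.601435.
θ_z = arccos(0.601435) = 53.0°.

θ_z = 53.0°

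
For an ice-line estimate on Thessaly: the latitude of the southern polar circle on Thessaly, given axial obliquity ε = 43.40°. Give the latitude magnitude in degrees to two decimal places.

46.60°

The polar circle is the lowest latitude that experiences at least one full rotation of continuous darkness at the northern-summer solstice; it lies at |ϕ| = 90° − ε = 90° − 43.40° = 46.60°.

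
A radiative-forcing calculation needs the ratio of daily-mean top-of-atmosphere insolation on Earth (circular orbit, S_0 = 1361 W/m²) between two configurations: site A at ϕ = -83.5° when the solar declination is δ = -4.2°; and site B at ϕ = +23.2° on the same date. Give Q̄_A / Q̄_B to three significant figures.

Q̄_A / Q̄_B ≈ 0.289

— Configuration A (ϕ=-83.5°):
cos h₀ = −tan(-83.5°) tan(-4.200°) = -0.6445, h₀ = 2.2712 rad.
Bracket: h₀ sin ϕ sin δ + cos ϕ cos δ sin h₀ = 2.2712×-0.99357×-0.07324 + 0.11320×0.99731×0.76458 = 0.165273 + 0.086318 = 0.251591.
Q̄ = (S_0/π) × [bracket] = (1361/π) × 0.251591 = 108.99 W/m².
— Configuration B (ϕ=+23.2°):
cos h₀ = −tan(+23.2°) tan(-4.200°) = 0.0315, h₀ = 1.5393 rad.
Bracket: h₀ sin ϕ sin δ + cos ϕ cos δ sin h₀ = 1.5393×0.39394×-0.07324 + 0.91914×0.99731×0.99950 = -0.044412 + 0.916209 = 0.871797.
Q̄ = (S_0/π) × [bracket] = (1361/π) × 0.871797 = 377.68 W/m².
Ratio Q̄_A / Q̄_B = 108.99 / 377.68 = 0.2886.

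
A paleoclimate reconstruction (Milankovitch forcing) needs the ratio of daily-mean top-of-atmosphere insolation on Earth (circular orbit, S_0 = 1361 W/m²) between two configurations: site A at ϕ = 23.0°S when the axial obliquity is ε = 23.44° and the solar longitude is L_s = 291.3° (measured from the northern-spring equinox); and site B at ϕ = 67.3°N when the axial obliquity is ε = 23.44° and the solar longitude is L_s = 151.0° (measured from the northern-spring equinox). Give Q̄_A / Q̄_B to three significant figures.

— Configuration A (ϕ=-23.0°):
Solar declination: sin δ = sin ε · sin L_s = sin 23.44° × sin 291.3° = -0.37062, so δ = -21.754°.
cos h₀ = −tan(-23.0°) tan(-21.754°) = -0.1694, h₀ = 1.7410 rad.
Bracket: h₀ sin ϕ sin δ + cos ϕ cos δ sin h₀ = 1.7410×-0.39073×-0.37062 + 0.92050×0.92879×0.98555 = 0.252118 + 0.842597 = 1.094715.
Q̄ = (S_0/π) × [bracket] = (1361/π) × 1.094715 = 474.25 W/m².
— Configuration B (ϕ=+67.3°):
Solar declination: sin δ = sin ε · sin L_s = sin 23.44° × sin 151.0° = 0.19285, so δ = +11.119°.
cos h₀ = −tan(+67.3°) tan(+11.119°) = -0.4698, h₀ = 2.0599 rad.
Bracket: h₀ sin ϕ sin δ + cos ϕ cos δ sin h₀ = 2.0599×0.92254×0.19285 + 0.38591×0.98123×0.88275 = 0.366481 + 0.334268 = 0.700749.
Q̄ = (S_0/π) × [bracket] = (1361/π) × 0.700749 = 303.58 W/m².
Ratio Q̄_A / Q̄_B = 474.25 / 303.58 = 1.562.

Q̄_A / Q̄_B ≈ 1.56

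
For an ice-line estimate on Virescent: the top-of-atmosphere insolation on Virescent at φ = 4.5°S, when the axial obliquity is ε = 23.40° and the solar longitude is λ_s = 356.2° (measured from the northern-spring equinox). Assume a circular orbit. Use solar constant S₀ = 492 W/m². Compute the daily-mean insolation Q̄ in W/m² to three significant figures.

Q̄ ≈ 157 W/m²

Solar declination: sin δ = sin ε · sin λ_s = sin 23.40° × sin 356.2° = -0.02632, so δ = -1.508°.
cos H₀ = −tan(-4.5°) tan(-1.508°) = -0.0021, H₀ = 1.5729 rad.
Bracket: H₀ sin φ sin δ + cos φ cos δ sin H₀ = 1.5729×-0.07846×-0.02632 + 0.99692×0.99965×1.00000 = 0.003248 + 0.996571 = 0.999819.
Q̄ = (S₀/π) × [bracket] = (492/π) × 0.999819 = 156.6 W/m².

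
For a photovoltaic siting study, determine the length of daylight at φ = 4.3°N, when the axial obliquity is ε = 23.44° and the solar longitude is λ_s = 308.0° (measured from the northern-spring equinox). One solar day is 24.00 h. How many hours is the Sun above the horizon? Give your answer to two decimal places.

Solar declination: sin δ = sin ε · sin λ_s = sin 23.44° × sin 308.0° = -0.31346, so δ = -18.268°.
cos H₀ = −tan φ · tan δ = −tan(+4.3°) × tan(-18.268°) = 0.0248, so H₀ = 1.5460 rad = 88.58°.
Daylight = 2H₀/(2π) × 24.00 h = (1.5460/π) × 24.00 = 11.81 h.

11.81 h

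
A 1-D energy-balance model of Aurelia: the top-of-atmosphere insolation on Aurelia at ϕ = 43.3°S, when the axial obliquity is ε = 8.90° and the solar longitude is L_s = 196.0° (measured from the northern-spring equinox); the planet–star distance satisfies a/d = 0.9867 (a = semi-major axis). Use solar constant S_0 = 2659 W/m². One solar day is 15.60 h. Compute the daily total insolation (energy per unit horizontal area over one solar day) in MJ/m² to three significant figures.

Solar declination: sin δ = sin ε · sin L_s = sin 8.90° × sin 196.0° = -0.04264, so δ = -2.444°.
cos h₀ = −tan(-43.3°) tan(-2.444°) = -0.0402, h₀ = 1.6110 rad.
Bracket: h₀ sin ϕ sin δ + cos ϕ cos δ sin h₀ = 1.6110×-0.68582×-0.04264 + 0.72777×0.99909×0.99919 = 0.047111 + 0.726519 = 0.773630.
Inverse-square distance factor (a/d)² = 0.9867² = 0.973577.
Q̄ = (S_0/π) × 0.973577 × [bracket] = (2659/π) × 0.973577 × 0.773630 = 637.49 W/m².
Daily total = Q̄ × 15.60 h × 3600 s/h = 637.49 × 15.60 × 3600 / 10⁶ = 35.80 MJ/m².

35.8 MJ/m²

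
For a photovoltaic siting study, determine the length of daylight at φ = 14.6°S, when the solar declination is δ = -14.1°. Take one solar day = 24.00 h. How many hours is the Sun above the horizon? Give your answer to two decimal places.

12.50 h

cos H₀ = −tan φ · tan δ = −tan(-14.6°) × tan(-14.100°) = -0.0654, so H₀ = 1.6363 rad = 93.75°.
Daylight = 2H₀/(2π) × 24.00 h = (1.6363/π) × 24.00 = 12.50 h.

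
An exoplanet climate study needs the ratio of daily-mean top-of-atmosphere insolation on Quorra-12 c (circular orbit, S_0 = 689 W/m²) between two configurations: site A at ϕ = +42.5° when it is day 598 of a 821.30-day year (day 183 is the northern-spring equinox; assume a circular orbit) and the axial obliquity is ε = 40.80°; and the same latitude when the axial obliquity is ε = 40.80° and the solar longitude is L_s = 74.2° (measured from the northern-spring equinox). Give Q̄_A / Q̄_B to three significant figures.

— Configuration A (ϕ=+42.5°):
Solar longitude: L_s = 360° × (598 − 183)/821.30 = 181.907°.
sin δ = sin 40.80° × sin 181.907° = -0.02174, so δ = -1.246°.
cos h₀ = −tan(+42.5°) tan(-1.246°) = 0.0199, h₀ = 1.5509 rad.
Bracket: h₀ sin ϕ sin δ + cos ϕ cos δ sin h₀ = 1.5509×0.67559×-0.02174 + 0.73728×0.99976×0.99980 = -0.022779 + 0.736956 = 0.714177.
Q̄ = (S_0/π) × [bracket] = (689/π) × 0.714177 = 156.63 W/m².
— Configuration B (ϕ=+42.5°):
Solar declination: sin δ = sin ε · sin L_s = sin 40.80° × sin 74.2° = 0.62873, so δ = +38.957°.
cos h₀ = −tan(+42.5°) tan(+38.957°) = -0.7409, h₀ = 2.4052 rad.
Bracket: h₀ sin ϕ sin δ + cos ϕ cos δ sin h₀ = 2.4052×0.67559×0.62873 + 0.73728×0.77762×0.67163 = 1.021642 + 0.385061 = 1.406703.
Q̄ = (S_0/π) × [bracket] = (689/π) × 1.406703 = 308.51 W/m².
Ratio Q̄_A / Q̄_B = 156.63 / 308.51 = 0.5077.

Q̄_A / Q̄_B ≈ 0.508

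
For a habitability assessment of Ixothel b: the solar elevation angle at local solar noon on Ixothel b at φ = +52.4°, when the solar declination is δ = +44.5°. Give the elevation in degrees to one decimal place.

At local noon the hour angle is zero, so the zenith angle equals |φ − δ| = |+52.4° − (+44.500°)| = 7.900°.
Elevation = 90° − 7.900° = 82.1°.

82.1°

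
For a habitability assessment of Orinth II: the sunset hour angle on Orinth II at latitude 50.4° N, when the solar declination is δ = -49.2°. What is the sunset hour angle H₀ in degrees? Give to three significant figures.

H₀ = 0.00°

cos H₀ = −tan φ · tan δ = 1.4004 ≥ 1, so the host star never rises (polar night) and H₀ = 0.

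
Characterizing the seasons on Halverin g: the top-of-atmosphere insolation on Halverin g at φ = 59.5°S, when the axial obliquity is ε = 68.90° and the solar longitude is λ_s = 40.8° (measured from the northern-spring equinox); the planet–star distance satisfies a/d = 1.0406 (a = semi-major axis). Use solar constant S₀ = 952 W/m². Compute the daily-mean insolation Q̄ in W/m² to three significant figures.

Q̄ ≈ 0.00 W/m²

Solar declination: sin δ = sin ε · sin λ_s = sin 68.90° × sin 40.8° = 0.60961, so δ = +37.561°.
cos H₀ = −tan(-59.5°) tan(+37.561°) = 1.3056 ≥ 1 ⇒ polar night, H₀ = 0 and Q̄ = 0.
Inverse-square distance factor (a/d)² = 1.0406² = 1.082848.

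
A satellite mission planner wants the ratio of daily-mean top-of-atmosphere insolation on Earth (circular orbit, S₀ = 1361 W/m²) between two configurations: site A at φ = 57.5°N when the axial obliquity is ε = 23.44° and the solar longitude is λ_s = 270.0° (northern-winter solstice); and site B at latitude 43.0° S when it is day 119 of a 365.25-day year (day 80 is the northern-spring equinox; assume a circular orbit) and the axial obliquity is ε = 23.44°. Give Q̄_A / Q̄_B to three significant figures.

Q̄_A / Q̄_B ≈ 0.184

— Configuration A (φ=+57.5°):
Solar declination: sin δ = sin ε · sin λ_s = sin 23.44° × sin 270.0° = -0.39779, so δ = -23.440°.
cos H₀ = −tan(+57.5°) tan(-23.440°) = 0.6806, H₀ = 0.8223 rad.
Bracket: H₀ sin φ sin δ + cos φ cos δ sin H₀ = 0.8223×0.84339×-0.39779 + 0.53730×0.91748×0.73269 = -0.275875 + 0.361188 = 0.085313.
Q̄ = (S₀/π) × [bracket] = (1361/π) × 0.085313 = 36.959 W/m².
— Configuration B (φ=-43.0°):
Solar longitude: λ_s = 360° × (119 − 80)/365.25 = 38.439°.
sin δ = sin 23.44° × sin 38.439° = 0.24730, so δ = +14.318°.
cos H₀ = −tan(-43.0°) tan(+14.318°) = 0.2380, H₀ = 1.3305 rad.
Bracket: H₀ sin φ sin δ + cos φ cos δ sin H₀ = 1.3305×-0.68200×0.24730 + 0.73135×0.96894×0.97126 = -0.224400 + 0.688268 = 0.463868.
Q̄ = (S₀/π) × [bracket] = (1361/π) × 0.463868 = 200.96 W/m².
Ratio Q̄_A / Q̄_B = 36.959 / 200.96 = 0.1839.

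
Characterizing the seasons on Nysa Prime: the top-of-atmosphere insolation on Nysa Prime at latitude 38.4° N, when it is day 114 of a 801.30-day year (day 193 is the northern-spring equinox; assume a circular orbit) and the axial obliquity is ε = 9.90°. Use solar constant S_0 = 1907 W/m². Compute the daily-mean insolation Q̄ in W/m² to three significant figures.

Q̄ ≈ 416 W/m²

Solar longitude: L_s = 360° × (114 − 193)/801.30 = -35.492°, i.e. -35.492° + 360° = 324.508°.
sin δ = sin 9.90° × sin 324.508° = -0.09982, so δ = -5.729°.
cos h₀ = −tan(+38.4°) tan(-5.729°) = 0.0795, h₀ = 1.4912 rad.
Bracket: h₀ sin ϕ sin δ + cos ϕ cos δ sin h₀ = 1.4912×0.62115×-0.09982 + 0.78369×0.99501×0.99683 = -0.092459 + 0.777307 = 0.684848.
Q̄ = (S_0/π) × [bracket] = (1907/π) × 0.684848 = 415.7 W/m².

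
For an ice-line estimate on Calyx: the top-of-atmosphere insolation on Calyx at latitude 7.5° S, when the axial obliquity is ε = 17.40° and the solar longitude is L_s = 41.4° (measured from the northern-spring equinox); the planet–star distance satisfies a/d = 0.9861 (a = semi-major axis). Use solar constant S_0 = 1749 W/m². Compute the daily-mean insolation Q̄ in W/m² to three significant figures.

Solar declination: sin δ = sin ε · sin L_s = sin 17.40° × sin 41.4° = 0.19776, so δ = +11.406°.
cos h₀ = −tan(-7.5°) tan(+11.406°) = 0.0266, h₀ = 1.5442 rad.
Bracket: h₀ sin ϕ sin δ + cos ϕ cos δ sin h₀ = 1.5442×-0.13053×0.19776 + 0.99144×0.98025×0.99965 = -0.039861 + 0.971519 = 0.931658.
Inverse-square distance factor (a/d)² = 0.9861² = 0.972393.
Q̄ = (S_0/π) × 0.972393 × [bracket] = (1749/π) × 0.972393 × 0.931658 = 504.4 W/m².

Q̄ ≈ 504 W/m²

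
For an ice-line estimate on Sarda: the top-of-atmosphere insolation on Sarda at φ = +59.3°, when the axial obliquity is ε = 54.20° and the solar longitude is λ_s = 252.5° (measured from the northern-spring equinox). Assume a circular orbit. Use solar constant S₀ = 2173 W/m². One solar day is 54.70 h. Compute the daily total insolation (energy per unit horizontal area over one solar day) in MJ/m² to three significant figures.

Solar declination: sin δ = sin ε · sin λ_s = sin 54.20° × sin 252.5° = -0.77353, so δ = -50.672°.
cos H₀ = −tan(+59.3°) tan(-50.672°) = 2.0556 ≥ 1 ⇒ polar night, H₀ = 0 and Q̄ = 0.
Daily total = Q̄ × 54.70 h × 3600 s/h = 0.00 MJ/m².

0.00 MJ/m²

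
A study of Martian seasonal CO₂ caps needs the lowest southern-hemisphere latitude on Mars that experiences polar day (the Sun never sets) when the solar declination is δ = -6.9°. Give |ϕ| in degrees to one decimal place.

|ϕ| = 83.1°

Polar day requires cos h₀ = −tan ϕ tan δ ≤ −1, i.e. tan ϕ tan δ ≥ 1.
The boundary is |tan ϕ| · |tan δ| = 1, so |ϕ| = 90° − |δ| = 90° − 6.9° = 83.1° in the southern hemisphere.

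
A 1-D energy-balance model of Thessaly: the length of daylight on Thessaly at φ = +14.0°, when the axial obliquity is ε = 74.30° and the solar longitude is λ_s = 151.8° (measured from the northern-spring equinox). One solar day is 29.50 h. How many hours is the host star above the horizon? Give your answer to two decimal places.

15.95 h

Solar declination: sin δ = sin ε · sin λ_s = sin 74.30° × sin 151.8° = 0.45492, so δ = +27.060°.
cos H₀ = −tan φ · tan δ = −tan(+14.0°) × tan(+27.060°) = -0.1274, so H₀ = 1.6985 rad = 97.32°.
Daylight = 2H₀/(2π) × 29.50 h = (1.6985/π) × 29.50 = 15.95 h.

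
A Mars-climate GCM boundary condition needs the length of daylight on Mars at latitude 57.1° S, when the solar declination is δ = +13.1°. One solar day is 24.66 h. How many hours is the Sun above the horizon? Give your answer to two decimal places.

9.44 h

cos h₀ = −tan ϕ · tan δ = −tan(-57.1°) × tan(+13.100°) = 0.3597, so h₀ = 1.2028 rad = 68.92°.
Daylight = 2h₀/(2π) × 24.66 h = (1.2028/π) × 24.66 = 9.44 h.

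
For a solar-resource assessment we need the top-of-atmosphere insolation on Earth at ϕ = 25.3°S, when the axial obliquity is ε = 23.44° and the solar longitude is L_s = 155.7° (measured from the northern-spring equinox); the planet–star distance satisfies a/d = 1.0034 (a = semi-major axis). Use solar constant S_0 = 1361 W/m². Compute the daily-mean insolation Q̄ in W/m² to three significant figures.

Solar declination: sin δ = sin ε · sin L_s = sin 23.44° × sin 155.7° = 0.16370, so δ = +9.421°.
cos h₀ = −tan(-25.3°) tan(+9.421°) = 0.0784, h₀ = 1.4923 rad.
Bracket: h₀ sin ϕ sin δ + cos ϕ cos δ sin h₀ = 1.4923×-0.42736×0.16370 + 0.90408×0.98651×0.99692 = -0.104400 + 0.889137 = 0.784737.
Inverse-square distance factor (a/d)² = 1.0034² = 1.006812.
Q̄ = (S_0/π) × 1.006812 × [bracket] = (1361/π) × 1.006812 × 0.784737 = 342.3 W/m².

Q̄ ≈ 342 W/m²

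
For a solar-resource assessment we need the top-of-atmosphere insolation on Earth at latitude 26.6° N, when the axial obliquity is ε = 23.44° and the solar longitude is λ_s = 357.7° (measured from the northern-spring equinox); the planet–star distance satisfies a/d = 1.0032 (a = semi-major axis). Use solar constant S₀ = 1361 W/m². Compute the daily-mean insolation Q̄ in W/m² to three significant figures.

Q̄ ≈ 385 W/m²

Solar declination: sin δ = sin ε · sin λ_s = sin 23.44° × sin 357.7° = -0.01596, so δ = -0.915°.
cos H₀ = −tan(+26.6°) tan(-0.915°) = 0.0080, H₀ = 1.5628 rad.
Bracket: H₀ sin φ sin δ + cos φ cos δ sin H₀ = 1.5628×0.44776×-0.01596 + 0.89415×0.99987×0.99997 = -0.011168 + 0.894007 = 0.882839.
Inverse-square distance factor (a/d)² = 1.0032² = 1.006410.
Q̄ = (S₀/π) × 1.006410 × [bracket] = (1361/π) × 1.006410 × 0.882839 = 384.9 W/m².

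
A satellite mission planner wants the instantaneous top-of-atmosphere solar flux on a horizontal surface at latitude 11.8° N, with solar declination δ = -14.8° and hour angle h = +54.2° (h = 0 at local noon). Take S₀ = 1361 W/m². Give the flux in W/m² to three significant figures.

682 W/m²

cos θ_z = sin φ sin δ + cos φ cos δ cos h = -0.052238 + 0.553599 = 0.501361.
Flux = S₀ · cos θ_z = 1361 × 0.501361 = 682.4 W/m².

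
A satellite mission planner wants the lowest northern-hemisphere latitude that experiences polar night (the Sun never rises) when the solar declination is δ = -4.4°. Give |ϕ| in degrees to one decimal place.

|ϕ| = 85.6°

Polar night requires cos h₀ = −tan ϕ tan δ ≥ 1, i.e. tan ϕ tan δ ≤ −1.
The boundary is |tan ϕ| · |tan δ| = 1, so |ϕ| = 90° − |δ| = 90° − 4.4° = 85.6° in the northern hemisphere.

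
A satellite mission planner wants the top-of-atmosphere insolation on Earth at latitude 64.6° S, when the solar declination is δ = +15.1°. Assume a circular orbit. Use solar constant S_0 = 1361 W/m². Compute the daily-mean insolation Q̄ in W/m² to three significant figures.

Q̄ ≈ 49.1 W/m²

cos h₀ = −tan(-64.6°) tan(+15.100°) = 0.5682, h₀ = 0.9664 rad.
Bracket: h₀ sin ϕ sin δ + cos ϕ cos δ sin h₀ = 0.9664×-0.90334×0.26050 + 0.42894×0.96547×0.82286 = -0.227413 + 0.340770 = 0.113357.
Q̄ = (S_0/π) × [bracket] = (1361/π) × 0.113357 = 49.11 W/m².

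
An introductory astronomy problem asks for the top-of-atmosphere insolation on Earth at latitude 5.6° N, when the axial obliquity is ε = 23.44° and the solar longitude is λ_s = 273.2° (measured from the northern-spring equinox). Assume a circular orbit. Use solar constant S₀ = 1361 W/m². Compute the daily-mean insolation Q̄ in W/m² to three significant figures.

Q̄ ≈ 370 W/m²

Solar declination: sin δ = sin ε · sin λ_s = sin 23.44° × sin 273.2° = -0.39717, so δ = -23.401°.
cos H₀ = −tan(+5.6°) tan(-23.401°) = 0.0424, H₀ = 1.5284 rad.
Bracket: H₀ sin φ sin δ + cos φ cos δ sin H₀ = 1.5284×0.09758×-0.39717 + 0.99523×0.91775×0.99910 = -0.059234 + 0.912550 = 0.853316.
Q̄ = (S₀/π) × [bracket] = (1361/π) × 0.853316 = 369.7 W/m².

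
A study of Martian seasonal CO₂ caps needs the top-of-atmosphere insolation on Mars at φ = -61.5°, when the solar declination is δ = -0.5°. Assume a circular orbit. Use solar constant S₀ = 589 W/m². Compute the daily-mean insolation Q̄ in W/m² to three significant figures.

cos H₀ = −tan(-61.5°) tan(-0.500°) = -0.0161, H₀ = 1.5869 rad.
Bracket: H₀ sin φ sin δ + cos φ cos δ sin H₀ = 1.5869×-0.87882×-0.00873 + 0.47716×0.99996×0.99987 = 0.012175 + 0.477079 = 0.489254.
Q̄ = (S₀/π) × [bracket] = (589/π) × 0.489254 = 91.73 W/m².

Q̄ ≈ 91.7 W/m²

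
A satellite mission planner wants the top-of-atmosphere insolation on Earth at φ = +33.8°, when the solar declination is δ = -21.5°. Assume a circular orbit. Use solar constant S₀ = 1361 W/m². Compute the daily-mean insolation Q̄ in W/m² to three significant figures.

cos H₀ = −tan(+33.8°) tan(-21.500°) = 0.2637, H₀ = 1.3039 rad.
Bracket: H₀ sin φ sin δ + cos φ cos δ sin H₀ = 1.3039×0.55630×-0.36650 + 0.83098×0.93042×0.96460 = -0.265844 + 0.745791 = 0.479947.
Q̄ = (S₀/π) × [bracket] = (1361/π) × 0.479947 = 207.9 W/m².

Q̄ ≈ 208 W/m²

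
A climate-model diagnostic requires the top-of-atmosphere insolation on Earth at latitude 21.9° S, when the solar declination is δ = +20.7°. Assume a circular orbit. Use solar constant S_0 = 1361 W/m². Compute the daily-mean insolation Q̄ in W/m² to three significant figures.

cos h₀ = −tan(-21.9°) tan(+20.700°) = 0.1519, h₀ = 1.4183 rad.
Bracket: h₀ sin ϕ sin δ + cos ϕ cos δ sin h₀ = 1.4183×-0.37299×0.35347 + 0.92784×0.93544×0.98840 = -0.186990 + 0.857871 = 0.670881.
Q̄ = (S_0/π) × [bracket] = (1361/π) × 0.670881 = 290.6 W/m².

Q̄ ≈ 291 W/m²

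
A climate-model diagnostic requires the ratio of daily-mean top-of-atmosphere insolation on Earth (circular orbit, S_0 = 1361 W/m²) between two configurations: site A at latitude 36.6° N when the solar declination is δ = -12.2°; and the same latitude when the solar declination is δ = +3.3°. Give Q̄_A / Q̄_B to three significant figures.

— Configuration A (ϕ=+36.6°):
cos h₀ = −tan(+36.6°) tan(-12.200°) = 0.1606, h₀ = 1.4095 rad.
Bracket: h₀ sin ϕ sin δ + cos ϕ cos δ sin h₀ = 1.4095×0.59622×-0.21132 + 0.80282×0.97742×0.98702 = -0.177587 + 0.774507 = 0.596920.
Q̄ = (S_0/π) × [bracket] = (1361/π) × 0.596920 = 258.60 W/m².
— Configuration B (ϕ=+36.6°):
cos h₀ = −tan(+36.6°) tan(+3.300°) = -0.0428, h₀ = 1.6136 rad.
Bracket: h₀ sin ϕ sin δ + cos ϕ cos δ sin h₀ = 1.6136×0.59622×0.05756 + 0.80282×0.99834×0.99908 = 0.055376 + 0.800750 = 0.856126.
Q̄ = (S_0/π) × [bracket] = (1361/π) × 0.856126 = 370.89 W/m².
Ratio Q̄_A / Q̄_B = 258.60 / 370.89 = 0.6972.

Q̄_A / Q̄_B ≈ 0.697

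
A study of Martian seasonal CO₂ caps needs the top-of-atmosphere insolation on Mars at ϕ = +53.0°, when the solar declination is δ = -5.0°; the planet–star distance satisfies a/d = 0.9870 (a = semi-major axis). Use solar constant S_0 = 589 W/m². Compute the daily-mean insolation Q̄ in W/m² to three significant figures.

cos h₀ = −tan(+53.0°) tan(-5.000°) = 0.1161, h₀ = 1.4544 rad.
Bracket: h₀ sin ϕ sin δ + cos ϕ cos δ sin h₀ = 1.4544×0.79864×-0.08716 + 0.60182×0.99619×0.99324 = -0.101240 + 0.595474 = 0.494234.
Inverse-square distance factor (a/d)² = 0.9870² = 0.974169.
Q̄ = (S_0/π) × 0.974169 × [bracket] = (589/π) × 0.974169 × 0.494234 = 90.27 W/m².

Q̄ ≈ 90.3 W/m²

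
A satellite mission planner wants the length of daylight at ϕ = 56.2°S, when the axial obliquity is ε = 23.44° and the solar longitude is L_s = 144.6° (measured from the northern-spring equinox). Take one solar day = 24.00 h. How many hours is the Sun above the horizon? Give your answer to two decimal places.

9.24 h

Solar declination: sin δ = sin ε · sin L_s = sin 23.44° × sin 144.6° = 0.23043, so δ = +13.322°.
cos h₀ = −tan ϕ · tan δ = −tan(-56.2°) × tan(+13.322°) = 0.3537, so h₀ = 1.2092 rad = 69.28°.
Daylight = 2h₀/(2π) × 24.00 h = (1.2092/π) × 24.00 = 9.24 h.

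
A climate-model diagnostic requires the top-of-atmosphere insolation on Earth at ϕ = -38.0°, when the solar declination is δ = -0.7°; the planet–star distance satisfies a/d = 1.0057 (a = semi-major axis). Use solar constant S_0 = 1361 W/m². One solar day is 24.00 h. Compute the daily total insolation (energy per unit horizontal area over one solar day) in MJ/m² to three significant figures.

cos h₀ = −tan(-38.0°) tan(-0.700°) = -0.0095, h₀ = 1.5803 rad.
Bracket: h₀ sin ϕ sin δ + cos ϕ cos δ sin h₀ = 1.5803×-0.61566×-0.01222 + 0.78801×0.99993×0.99995 = 0.011889 + 0.787915 = 0.799804.
Inverse-square distance factor (a/d)² = 1.0057² = 1.011432.
Q̄ = (S_0/π) × 1.011432 × [bracket] = (1361/π) × 1.011432 × 0.799804 = 350.45 W/m².
Daily total = Q̄ × 24.00 h × 3600 s/h = 350.45 × 24.00 × 3600 / 10⁶ = 30.28 MJ/m².

30.3 MJ/m²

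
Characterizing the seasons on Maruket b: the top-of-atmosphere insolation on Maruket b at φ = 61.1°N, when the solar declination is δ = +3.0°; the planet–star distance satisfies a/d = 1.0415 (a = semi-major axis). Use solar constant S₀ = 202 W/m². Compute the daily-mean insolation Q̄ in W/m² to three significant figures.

cos H₀ = −tan(+61.1°) tan(+3.000°) = -0.0949, H₀ = 1.6659 rad.
Bracket: H₀ sin φ sin δ + cos φ cos δ sin H₀ = 1.6659×0.87546×0.05234 + 0.48328×0.99863×0.99548 = 0.076334 + 0.480436 = 0.556770.
Inverse-square distance factor (a/d)² = 1.0415² = 1.084722.
Q̄ = (S₀/π) × 1.084722 × [bracket] = (202/π) × 1.084722 × 0.556770 = 38.83 W/m².

Q̄ ≈ 38.8 W/m²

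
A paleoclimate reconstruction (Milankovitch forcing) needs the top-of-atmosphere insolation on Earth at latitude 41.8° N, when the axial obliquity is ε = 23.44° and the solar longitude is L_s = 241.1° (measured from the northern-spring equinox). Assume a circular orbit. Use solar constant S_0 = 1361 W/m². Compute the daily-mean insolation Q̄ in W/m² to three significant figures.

Solar declination: sin δ = sin ε · sin L_s = sin 23.44° × sin 241.1° = -0.34825, so δ = -20.380°.
cos h₀ = −tan(+41.8°) tan(-20.380°) = 0.3322, h₀ = 1.2322 rad.
Bracket: h₀ sin ϕ sin δ + cos ϕ cos δ sin h₀ = 1.2322×0.66653×-0.34825 + 0.74548×0.93740×0.94322 = -0.286017 + 0.659134 = 0.373117.
Q̄ = (S_0/π) × [bracket] = (1361/π) × 0.373117 = 161.6 W/m².

Q̄ ≈ 162 W/m²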